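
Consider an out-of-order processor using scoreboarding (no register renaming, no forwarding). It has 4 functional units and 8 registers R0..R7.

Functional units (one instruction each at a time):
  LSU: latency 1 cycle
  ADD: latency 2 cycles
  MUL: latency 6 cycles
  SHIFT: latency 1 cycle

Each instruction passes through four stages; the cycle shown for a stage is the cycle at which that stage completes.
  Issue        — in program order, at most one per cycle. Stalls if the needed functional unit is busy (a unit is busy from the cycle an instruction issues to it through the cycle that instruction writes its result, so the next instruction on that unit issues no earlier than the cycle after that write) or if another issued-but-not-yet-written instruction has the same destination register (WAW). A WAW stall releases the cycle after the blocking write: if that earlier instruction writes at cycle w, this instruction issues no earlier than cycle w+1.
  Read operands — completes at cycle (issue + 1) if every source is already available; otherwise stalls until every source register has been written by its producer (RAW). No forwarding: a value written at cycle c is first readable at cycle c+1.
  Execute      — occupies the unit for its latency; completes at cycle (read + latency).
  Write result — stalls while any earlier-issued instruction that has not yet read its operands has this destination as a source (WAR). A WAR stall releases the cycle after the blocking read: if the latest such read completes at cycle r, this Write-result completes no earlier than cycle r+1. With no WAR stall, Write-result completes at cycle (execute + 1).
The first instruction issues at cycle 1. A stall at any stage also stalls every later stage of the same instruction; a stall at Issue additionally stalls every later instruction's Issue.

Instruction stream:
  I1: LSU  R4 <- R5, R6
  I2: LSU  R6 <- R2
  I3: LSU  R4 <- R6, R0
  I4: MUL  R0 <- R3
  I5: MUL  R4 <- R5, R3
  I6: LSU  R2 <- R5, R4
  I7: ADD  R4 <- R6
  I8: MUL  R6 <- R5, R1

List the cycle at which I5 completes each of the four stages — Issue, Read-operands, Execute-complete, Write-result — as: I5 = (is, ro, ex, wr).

cycle 1: issue I1 (LSU)
cycle 2: I1 read-ops
cycle 3: I1 finished on LSU
cycle 4: I1→R4
cycle 5: issue I2 (LSU)
cycle 6: I2 read-ops
cycle 7: I2 finished on LSU
cycle 8: I2→R6
cycle 9: issue I3 (LSU)
cycle 10: I3 read-ops · issue I4 (MUL)
cycle 11: I3 finished on LSU · I4 read-ops
cycle 12: I3→R4
cycle 17: I4 finished on MUL
cycle 18: I4→R0
cycle 19: issue I5 (MUL)
cycle 20: I5 read-ops · issue I6 (LSU)
cycle 26: I5 finished on MUL
cycle 27: I5→R4
cycle 28: I6 read-ops · issue I7 (ADD)
cycle 29: I6 finished on LSU · I7 read-ops · issue I8 (MUL)
cycle 30: I6→R2 · I8 read-ops
cycle 31: I7 finished on ADD
cycle 32: I7→R4
cycle 36: I8 finished on MUL
cycle 37: I8→R6

I5 = (19, 20, 26, 27)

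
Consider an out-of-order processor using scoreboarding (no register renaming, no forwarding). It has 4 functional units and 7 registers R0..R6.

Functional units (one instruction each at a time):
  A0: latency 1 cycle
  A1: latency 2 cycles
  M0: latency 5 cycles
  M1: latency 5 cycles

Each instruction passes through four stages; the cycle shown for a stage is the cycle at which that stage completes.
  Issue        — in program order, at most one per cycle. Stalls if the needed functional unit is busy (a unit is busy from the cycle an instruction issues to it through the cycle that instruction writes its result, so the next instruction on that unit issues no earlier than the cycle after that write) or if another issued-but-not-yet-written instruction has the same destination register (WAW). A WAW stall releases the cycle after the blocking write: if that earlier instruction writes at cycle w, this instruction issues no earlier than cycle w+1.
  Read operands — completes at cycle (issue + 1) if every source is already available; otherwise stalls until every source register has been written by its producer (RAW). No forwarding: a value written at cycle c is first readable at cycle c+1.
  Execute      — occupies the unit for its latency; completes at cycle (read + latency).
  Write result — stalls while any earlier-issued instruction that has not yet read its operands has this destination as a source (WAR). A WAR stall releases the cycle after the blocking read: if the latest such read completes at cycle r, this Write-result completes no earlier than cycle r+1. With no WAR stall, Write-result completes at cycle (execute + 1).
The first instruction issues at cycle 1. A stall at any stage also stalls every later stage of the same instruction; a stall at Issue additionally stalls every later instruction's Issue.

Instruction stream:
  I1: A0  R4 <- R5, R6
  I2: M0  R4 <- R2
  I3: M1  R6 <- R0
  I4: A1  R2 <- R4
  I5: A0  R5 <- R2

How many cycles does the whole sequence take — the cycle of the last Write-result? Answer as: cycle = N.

cycle = 19

t=1  issue I1 (A0)
t=2  I1 read-ops
t=3  I1 finished on A0
t=4  I1→R4
t=5  issue I2 (M0)
t=6  I2 read-ops · issue I3 (M1)
t=7  I3 read-ops · issue I4 (A1)
t=8  issue I5 (A0)
t=11  I2 finished on M0
t=12  I2→R4 · I3 finished on M1
t=13  I3→R6 · I4 read-ops
t=15  I4 finished on A1
t=16  I4→R2
t=17  I5 read-ops
t=18  I5 finished on A0
t=19  I5→R5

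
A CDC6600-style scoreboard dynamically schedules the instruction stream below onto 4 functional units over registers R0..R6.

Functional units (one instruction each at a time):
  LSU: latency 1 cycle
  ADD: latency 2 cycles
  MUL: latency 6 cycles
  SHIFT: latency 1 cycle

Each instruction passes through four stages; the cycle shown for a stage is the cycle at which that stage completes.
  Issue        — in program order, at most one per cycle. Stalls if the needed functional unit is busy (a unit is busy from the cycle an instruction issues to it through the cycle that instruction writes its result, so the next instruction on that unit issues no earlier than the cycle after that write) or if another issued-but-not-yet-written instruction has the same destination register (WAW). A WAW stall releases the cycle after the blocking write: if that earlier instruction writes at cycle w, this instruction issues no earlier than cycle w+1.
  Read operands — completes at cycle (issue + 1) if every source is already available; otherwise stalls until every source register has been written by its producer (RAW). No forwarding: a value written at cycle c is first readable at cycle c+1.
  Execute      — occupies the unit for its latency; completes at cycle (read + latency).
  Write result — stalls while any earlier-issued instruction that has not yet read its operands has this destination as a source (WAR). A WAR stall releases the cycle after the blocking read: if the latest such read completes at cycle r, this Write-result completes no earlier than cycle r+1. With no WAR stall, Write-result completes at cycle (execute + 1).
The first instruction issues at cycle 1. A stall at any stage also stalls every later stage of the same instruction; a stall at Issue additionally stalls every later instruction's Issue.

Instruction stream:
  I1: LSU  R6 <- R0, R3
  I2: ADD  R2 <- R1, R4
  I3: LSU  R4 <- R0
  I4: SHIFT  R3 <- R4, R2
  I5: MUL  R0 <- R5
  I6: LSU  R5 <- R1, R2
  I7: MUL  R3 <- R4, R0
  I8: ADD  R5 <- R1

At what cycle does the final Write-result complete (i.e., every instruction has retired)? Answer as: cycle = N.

cycle = 24

I1: IS=1 RO=2 EX=3 WR=4
I2: IS=2 RO=3 EX=5 WR=6
I3: IS=5 RO=6 EX=7 WR=8  [struct: LSU busy until I1 writes@4]
I4: IS=6 RO=9 EX=10 WR=11  [RAW R4: wait I3 write@8]
I5: IS=7 RO=8 EX=14 WR=15
I6: IS=9 RO=10 EX=11 WR=12  [struct: LSU busy until I3 writes@8]
I7: IS=16 RO=17 EX=23 WR=24  [struct: MUL busy until I5 writes@15]
I8: IS=17 RO=18 EX=20 WR=21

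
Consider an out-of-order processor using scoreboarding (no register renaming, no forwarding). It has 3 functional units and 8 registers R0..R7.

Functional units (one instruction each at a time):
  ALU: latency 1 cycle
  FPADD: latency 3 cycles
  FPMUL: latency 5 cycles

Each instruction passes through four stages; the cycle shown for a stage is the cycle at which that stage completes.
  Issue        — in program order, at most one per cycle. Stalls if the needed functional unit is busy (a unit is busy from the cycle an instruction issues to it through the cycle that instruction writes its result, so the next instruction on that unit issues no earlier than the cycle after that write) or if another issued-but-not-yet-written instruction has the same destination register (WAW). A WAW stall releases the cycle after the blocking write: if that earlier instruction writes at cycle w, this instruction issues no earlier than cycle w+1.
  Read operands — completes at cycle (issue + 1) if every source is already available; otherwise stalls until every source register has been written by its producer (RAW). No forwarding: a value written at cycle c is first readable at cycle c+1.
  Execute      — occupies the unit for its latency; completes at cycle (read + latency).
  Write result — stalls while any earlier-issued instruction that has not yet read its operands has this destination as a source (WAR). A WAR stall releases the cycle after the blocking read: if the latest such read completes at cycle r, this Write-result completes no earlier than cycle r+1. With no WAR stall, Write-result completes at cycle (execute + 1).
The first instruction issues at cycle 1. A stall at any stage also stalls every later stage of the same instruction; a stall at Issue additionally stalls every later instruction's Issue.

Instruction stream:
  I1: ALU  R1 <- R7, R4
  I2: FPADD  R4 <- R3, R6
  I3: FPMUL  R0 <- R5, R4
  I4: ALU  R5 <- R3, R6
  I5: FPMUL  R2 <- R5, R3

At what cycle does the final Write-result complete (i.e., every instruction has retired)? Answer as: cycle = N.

cycle = 22

[I1] 1/2/3/4
[I2] 2/3/6/7
[I3] 3/8/13/14  (RAW R4: wait I2 write@7)
[I4] 5/6/7/9  (struct: ALU busy until I1 writes@4; WAR R5: wait I3 read@8)
[I5] 15/16/21/22  (struct: FPMUL busy until I3 writes@14)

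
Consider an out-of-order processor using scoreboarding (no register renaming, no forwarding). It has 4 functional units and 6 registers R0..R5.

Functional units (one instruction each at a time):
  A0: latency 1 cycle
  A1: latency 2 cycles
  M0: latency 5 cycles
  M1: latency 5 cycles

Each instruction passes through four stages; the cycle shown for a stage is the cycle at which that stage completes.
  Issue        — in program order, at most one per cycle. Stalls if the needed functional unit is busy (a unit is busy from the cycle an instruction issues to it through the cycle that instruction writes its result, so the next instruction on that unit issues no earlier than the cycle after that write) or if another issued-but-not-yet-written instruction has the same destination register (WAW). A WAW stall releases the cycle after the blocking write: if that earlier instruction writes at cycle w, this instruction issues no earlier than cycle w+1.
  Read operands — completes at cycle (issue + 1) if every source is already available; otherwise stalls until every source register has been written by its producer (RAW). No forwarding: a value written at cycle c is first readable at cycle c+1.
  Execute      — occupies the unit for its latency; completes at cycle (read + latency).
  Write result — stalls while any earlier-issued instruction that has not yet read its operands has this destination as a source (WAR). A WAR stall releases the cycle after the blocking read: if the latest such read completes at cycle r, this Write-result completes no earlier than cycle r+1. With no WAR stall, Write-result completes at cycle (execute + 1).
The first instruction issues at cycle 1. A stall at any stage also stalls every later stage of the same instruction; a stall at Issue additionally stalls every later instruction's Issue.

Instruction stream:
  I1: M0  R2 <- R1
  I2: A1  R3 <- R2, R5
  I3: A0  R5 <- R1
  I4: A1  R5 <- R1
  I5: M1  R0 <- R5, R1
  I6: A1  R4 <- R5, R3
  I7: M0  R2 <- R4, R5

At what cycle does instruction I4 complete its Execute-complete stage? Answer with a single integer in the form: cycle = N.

cycle = 16

I1: IS=1 RO=2 EX=7 WR=8
I2: IS=2 RO=9 EX=11 WR=12  [RAW R2: wait I1 write@8]
I3: IS=3 RO=4 EX=5 WR=10  [WAR R5: wait I2 read@9]
I4: IS=13 RO=14 EX=16 WR=17  [struct: A1 busy until I2 writes@12]
I5: IS=14 RO=18 EX=23 WR=24  [RAW R5: wait I4 write@17]
I6: IS=18 RO=19 EX=21 WR=22  [struct: A1 busy until I4 writes@17]
I7: IS=19 RO=23 EX=28 WR=29  [RAW R4: wait I6 write@22]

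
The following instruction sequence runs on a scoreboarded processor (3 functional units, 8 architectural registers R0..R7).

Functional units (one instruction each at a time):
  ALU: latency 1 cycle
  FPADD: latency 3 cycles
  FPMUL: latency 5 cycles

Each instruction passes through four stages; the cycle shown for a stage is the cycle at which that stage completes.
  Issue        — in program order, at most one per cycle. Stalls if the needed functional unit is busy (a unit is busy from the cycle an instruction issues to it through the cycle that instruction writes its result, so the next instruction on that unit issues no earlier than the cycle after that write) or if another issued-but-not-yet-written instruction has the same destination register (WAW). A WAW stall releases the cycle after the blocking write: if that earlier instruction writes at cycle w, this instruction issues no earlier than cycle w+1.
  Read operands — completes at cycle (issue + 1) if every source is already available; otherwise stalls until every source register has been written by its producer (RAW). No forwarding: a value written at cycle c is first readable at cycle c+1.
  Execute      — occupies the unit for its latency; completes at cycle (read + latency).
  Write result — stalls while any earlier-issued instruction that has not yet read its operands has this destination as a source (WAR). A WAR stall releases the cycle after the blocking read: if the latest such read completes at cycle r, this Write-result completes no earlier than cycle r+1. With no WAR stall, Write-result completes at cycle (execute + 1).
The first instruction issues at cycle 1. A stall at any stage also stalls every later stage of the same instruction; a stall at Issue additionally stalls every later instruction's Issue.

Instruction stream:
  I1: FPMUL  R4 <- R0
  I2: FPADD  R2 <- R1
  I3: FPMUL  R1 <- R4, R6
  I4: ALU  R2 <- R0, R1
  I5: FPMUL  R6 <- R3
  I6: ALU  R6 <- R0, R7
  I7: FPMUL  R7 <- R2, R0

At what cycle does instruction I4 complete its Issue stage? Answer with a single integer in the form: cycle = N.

cycle = 10

I1  is:1  ro:2  ex:7  wr:8
I2  is:2  ro:3  ex:6  wr:7
I3  is:9  ro:10  ex:15  wr:16  — struct: FPMUL busy until I1 writes@8
I4  is:10  ro:17  ex:18  wr:19  — RAW R1: wait I3 write@16
I5  is:17  ro:18  ex:23  wr:24  — struct: FPMUL busy until I3 writes@16
I6  is:25  ro:26  ex:27  wr:28  — WAW R6: wait I5 write@24
I7  is:26  ro:27  ex:32  wr:33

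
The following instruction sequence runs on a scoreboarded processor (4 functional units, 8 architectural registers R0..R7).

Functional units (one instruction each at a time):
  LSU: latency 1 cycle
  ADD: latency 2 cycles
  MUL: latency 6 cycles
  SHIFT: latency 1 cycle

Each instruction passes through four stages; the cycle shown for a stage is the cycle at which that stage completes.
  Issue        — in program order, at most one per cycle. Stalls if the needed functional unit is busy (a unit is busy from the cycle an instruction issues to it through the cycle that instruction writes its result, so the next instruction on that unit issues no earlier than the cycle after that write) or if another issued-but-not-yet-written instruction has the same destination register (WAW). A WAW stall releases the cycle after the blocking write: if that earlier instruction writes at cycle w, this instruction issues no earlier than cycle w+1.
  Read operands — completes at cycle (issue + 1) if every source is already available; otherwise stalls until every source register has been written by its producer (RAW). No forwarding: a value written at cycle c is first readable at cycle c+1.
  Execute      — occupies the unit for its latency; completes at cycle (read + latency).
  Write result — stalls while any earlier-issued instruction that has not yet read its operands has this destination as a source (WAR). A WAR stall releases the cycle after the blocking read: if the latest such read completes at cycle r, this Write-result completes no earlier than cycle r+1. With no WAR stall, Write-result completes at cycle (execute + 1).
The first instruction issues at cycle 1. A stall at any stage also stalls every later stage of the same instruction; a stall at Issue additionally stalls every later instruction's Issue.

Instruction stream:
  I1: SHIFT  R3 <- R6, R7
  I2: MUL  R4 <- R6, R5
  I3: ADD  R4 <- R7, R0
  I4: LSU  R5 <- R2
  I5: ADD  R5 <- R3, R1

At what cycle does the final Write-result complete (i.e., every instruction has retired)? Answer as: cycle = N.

  I1 | 1 | 2 | 3 | 4
  I2 | 2 | 3 | 9 | 10
  I3 | 11 | 12 | 14 | 15   WAW R4: wait I2 write@10
  I4 | 12 | 13 | 14 | 15
  I5 | 16 | 17 | 19 | 20   WAW R5: wait I4 write@15

cycle = 20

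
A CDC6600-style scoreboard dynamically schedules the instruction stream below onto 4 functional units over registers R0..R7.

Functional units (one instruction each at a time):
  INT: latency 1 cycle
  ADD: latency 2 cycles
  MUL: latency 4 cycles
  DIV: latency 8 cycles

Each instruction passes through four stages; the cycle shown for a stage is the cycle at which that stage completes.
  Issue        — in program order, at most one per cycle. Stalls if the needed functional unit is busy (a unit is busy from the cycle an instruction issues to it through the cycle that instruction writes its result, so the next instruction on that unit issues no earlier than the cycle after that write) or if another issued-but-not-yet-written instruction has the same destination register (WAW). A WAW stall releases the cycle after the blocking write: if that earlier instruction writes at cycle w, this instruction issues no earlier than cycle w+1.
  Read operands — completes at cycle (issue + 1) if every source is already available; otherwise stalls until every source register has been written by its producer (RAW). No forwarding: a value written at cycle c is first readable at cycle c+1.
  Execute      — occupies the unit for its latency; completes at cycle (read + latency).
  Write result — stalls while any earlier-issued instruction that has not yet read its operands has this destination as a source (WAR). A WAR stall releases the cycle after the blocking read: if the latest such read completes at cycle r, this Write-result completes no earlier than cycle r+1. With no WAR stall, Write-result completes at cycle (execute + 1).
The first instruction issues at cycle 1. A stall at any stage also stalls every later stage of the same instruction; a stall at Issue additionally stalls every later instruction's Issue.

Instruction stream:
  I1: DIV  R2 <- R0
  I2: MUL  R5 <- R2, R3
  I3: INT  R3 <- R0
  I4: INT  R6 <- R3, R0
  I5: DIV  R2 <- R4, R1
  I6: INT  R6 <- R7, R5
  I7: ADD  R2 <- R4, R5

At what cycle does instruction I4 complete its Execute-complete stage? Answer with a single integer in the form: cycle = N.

cycle = 16

cycle 1: I1→DIV
cycle 2: I1 RO | I2→MUL
cycle 3: I3→INT
cycle 4: I3 RO
cycle 5: I3 EX
cycle 10: I1 EX
cycle 11: I1 WR R2
cycle 12: I2 RO
cycle 13: I3 WR R3
cycle 14: I4→INT
cycle 15: I4 RO | I5→DIV
cycle 16: I2 EX | I4 EX | I5 RO
cycle 17: I2 WR R5 | I4 WR R6
cycle 18: I6→INT
cycle 19: I6 RO
cycle 20: I6 EX
cycle 21: I6 WR R6
cycle 24: I5 EX
cycle 25: I5 WR R2
cycle 26: I7→ADD
cycle 27: I7 RO
cycle 29: I7 EX
cycle 30: I7 WR R2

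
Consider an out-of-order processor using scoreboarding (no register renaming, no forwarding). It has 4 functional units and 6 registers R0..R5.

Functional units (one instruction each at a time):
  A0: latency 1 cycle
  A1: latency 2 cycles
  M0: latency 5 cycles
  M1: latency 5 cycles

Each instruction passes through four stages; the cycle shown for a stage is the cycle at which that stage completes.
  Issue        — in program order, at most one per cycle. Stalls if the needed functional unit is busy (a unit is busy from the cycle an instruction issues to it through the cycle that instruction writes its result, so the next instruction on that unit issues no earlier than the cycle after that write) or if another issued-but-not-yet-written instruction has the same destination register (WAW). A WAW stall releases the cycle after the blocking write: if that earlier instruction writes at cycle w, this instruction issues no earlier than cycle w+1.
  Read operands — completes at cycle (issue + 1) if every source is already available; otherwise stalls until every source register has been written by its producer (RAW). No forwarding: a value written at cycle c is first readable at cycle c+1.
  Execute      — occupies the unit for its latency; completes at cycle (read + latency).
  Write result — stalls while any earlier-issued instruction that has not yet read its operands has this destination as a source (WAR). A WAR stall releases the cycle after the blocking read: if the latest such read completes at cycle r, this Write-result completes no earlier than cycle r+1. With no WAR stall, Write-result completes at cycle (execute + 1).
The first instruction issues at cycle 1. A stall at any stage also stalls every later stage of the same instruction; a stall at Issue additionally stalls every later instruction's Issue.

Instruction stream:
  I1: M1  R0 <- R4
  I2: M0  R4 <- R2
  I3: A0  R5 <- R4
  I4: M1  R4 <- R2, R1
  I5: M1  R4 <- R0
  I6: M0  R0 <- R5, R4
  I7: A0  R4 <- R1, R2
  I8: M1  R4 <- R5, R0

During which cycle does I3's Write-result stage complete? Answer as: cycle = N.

[1] I1→M1
[2] I1 RO · I2→M0
[3] I2 RO · I3→A0
[7] I1 EX
[8] I1 WR R0 · I2 EX
[9] I2 WR R4
[10] I3 RO · I4→M1
[11] I3 EX · I4 RO
[12] I3 WR R5
[16] I4 EX
[17] I4 WR R4
[18] I5→M1
[19] I5 RO · I6→M0
[24] I5 EX
[25] I5 WR R4
[26] I6 RO · I7→A0
[27] I7 RO
[28] I7 EX
[29] I7 WR R4
[30] I8→M1
[31] I6 EX
[32] I6 WR R0
[33] I8 RO
[38] I8 EX
[39] I8 WR R4

cycle = 12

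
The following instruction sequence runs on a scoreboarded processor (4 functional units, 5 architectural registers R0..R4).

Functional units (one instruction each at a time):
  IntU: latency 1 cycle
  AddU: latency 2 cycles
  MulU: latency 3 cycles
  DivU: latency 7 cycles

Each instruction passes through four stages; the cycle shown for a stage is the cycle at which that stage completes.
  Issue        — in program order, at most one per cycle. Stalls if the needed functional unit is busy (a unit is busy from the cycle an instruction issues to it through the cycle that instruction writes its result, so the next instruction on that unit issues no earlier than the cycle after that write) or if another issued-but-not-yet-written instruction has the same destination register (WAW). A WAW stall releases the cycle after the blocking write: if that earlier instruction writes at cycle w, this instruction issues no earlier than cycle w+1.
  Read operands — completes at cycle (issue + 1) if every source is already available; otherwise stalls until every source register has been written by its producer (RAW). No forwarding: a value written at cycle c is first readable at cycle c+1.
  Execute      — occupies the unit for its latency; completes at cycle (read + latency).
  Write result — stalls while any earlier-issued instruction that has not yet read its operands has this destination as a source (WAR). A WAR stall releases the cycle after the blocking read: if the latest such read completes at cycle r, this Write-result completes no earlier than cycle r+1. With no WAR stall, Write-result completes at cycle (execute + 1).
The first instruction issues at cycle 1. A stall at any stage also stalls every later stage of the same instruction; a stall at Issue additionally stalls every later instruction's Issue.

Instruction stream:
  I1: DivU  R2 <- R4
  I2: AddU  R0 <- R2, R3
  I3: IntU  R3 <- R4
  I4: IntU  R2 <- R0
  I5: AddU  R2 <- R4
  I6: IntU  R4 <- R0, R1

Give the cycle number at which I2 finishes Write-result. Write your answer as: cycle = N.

cycle = 14

I1: IS=1 RO=2 EX=9 WR=10
I2: IS=2 RO=11 EX=13 WR=14  [RAW R2: wait I1 write@10]
I3: IS=3 RO=4 EX=5 WR=12  [WAR R3: wait I2 read@11]
I4: IS=13 RO=15 EX=16 WR=17  [struct: IntU busy until I3 writes@12; RAW R0: wait I2 write@14]
I5: IS=18 RO=19 EX=21 WR=22  [WAW R2: wait I4 write@17]
I6: IS=19 RO=20 EX=21 WR=22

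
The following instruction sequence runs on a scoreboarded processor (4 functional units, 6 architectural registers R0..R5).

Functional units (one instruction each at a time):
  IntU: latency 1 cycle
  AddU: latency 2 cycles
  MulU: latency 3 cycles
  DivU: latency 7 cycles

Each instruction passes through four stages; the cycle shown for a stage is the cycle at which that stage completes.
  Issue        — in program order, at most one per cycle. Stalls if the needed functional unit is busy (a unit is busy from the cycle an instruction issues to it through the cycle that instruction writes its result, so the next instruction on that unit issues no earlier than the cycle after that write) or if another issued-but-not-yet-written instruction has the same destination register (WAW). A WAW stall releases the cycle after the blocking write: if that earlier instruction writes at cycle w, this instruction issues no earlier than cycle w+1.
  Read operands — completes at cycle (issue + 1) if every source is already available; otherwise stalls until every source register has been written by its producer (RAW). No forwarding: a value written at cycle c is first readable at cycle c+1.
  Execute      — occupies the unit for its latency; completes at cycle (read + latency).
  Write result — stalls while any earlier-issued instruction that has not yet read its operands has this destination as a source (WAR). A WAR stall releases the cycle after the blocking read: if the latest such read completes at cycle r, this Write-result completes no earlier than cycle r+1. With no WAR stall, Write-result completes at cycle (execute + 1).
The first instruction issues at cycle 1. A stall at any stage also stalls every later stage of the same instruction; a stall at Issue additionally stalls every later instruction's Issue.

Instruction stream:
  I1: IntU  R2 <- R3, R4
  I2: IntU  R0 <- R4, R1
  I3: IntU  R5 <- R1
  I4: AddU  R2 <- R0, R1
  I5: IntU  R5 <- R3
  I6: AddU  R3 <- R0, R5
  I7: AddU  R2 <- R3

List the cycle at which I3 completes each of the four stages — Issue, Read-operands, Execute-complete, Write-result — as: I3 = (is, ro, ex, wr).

I3 = (9, 10, 11, 12)

  I1 | 1 | 2 | 3 | 4
  I2 | 5 | 6 | 7 | 8   struct: IntU busy until I1 writes@4
  I3 | 9 | 10 | 11 | 12   struct: IntU busy until I2 writes@8
  I4 | 10 | 11 | 13 | 14
  I5 | 13 | 14 | 15 | 16   struct: IntU busy until I3 writes@12
  I6 | 15 | 17 | 19 | 20   struct: AddU busy until I4 writes@14 · RAW R5: wait I5 write@16
  I7 | 21 | 22 | 24 | 25   struct: AddU busy until I6 writes@20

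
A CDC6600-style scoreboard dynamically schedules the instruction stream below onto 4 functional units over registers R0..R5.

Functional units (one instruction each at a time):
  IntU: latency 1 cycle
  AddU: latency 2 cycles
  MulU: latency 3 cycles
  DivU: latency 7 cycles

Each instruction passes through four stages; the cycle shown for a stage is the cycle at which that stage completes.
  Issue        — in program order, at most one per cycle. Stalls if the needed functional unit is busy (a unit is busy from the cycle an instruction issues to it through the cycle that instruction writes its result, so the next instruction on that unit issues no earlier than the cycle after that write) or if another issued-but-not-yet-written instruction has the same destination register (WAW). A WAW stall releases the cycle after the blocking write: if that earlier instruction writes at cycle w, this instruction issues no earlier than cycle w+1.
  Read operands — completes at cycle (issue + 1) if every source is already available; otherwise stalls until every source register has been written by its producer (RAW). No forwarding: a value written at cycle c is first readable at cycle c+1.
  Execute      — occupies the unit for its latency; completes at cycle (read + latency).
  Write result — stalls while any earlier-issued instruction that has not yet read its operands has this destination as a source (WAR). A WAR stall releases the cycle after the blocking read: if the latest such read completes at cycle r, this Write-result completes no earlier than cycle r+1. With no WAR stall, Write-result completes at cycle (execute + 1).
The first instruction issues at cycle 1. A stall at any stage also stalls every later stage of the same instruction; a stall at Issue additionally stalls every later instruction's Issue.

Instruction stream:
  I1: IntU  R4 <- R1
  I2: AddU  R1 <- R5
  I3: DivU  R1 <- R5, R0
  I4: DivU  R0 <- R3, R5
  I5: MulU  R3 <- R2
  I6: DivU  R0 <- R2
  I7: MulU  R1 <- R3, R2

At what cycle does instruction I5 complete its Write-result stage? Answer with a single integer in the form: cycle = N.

cycle = 23

t=1  issue I1 (IntU)
t=2  I1 read-ops · issue I2 (AddU)
t=3  I1 finished on IntU · I2 read-ops
t=4  I1→R4
t=5  I2 finished on AddU
t=6  I2→R1
t=7  issue I3 (DivU)
t=8  I3 read-ops
t=15  I3 finished on DivU
t=16  I3→R1
t=17  issue I4 (DivU)
t=18  I4 read-ops · issue I5 (MulU)
t=19  I5 read-ops
t=22  I5 finished on MulU
t=23  I5→R3
t=25  I4 finished on DivU
t=26  I4→R0
t=27  issue I6 (DivU)
t=28  I6 read-ops · issue I7 (MulU)
t=29  I7 read-ops
t=32  I7 finished on MulU
t=33  I7→R1
t=35  I6 finished on DivU
t=36  I6→R0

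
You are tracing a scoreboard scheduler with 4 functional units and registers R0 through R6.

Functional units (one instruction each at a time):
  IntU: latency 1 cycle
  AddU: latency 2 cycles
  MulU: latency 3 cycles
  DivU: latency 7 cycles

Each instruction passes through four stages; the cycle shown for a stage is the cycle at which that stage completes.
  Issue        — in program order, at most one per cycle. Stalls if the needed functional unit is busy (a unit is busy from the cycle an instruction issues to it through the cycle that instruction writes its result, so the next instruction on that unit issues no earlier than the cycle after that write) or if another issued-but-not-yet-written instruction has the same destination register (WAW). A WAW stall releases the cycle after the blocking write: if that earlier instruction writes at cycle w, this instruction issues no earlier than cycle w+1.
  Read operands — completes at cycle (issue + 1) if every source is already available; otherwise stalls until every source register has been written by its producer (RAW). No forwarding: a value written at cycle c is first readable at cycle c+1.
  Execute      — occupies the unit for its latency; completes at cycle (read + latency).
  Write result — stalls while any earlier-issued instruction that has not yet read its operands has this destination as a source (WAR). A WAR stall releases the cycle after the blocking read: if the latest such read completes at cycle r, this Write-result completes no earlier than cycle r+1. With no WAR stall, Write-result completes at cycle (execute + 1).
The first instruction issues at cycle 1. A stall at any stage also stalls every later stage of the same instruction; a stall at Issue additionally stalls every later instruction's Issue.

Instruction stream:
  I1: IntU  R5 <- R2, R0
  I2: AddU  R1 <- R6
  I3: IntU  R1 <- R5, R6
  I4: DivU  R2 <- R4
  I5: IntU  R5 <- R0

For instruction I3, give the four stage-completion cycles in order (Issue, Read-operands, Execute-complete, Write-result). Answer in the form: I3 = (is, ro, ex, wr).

[I1] 1/2/3/4
[I2] 2/3/5/6
[I3] 7/8/9/10  (WAW R1: wait I2 write@6)
[I4] 8/9/16/17
[I5] 11/12/13/14  (struct: IntU busy until I3 writes@10)

I3 = (7, 8, 9, 10)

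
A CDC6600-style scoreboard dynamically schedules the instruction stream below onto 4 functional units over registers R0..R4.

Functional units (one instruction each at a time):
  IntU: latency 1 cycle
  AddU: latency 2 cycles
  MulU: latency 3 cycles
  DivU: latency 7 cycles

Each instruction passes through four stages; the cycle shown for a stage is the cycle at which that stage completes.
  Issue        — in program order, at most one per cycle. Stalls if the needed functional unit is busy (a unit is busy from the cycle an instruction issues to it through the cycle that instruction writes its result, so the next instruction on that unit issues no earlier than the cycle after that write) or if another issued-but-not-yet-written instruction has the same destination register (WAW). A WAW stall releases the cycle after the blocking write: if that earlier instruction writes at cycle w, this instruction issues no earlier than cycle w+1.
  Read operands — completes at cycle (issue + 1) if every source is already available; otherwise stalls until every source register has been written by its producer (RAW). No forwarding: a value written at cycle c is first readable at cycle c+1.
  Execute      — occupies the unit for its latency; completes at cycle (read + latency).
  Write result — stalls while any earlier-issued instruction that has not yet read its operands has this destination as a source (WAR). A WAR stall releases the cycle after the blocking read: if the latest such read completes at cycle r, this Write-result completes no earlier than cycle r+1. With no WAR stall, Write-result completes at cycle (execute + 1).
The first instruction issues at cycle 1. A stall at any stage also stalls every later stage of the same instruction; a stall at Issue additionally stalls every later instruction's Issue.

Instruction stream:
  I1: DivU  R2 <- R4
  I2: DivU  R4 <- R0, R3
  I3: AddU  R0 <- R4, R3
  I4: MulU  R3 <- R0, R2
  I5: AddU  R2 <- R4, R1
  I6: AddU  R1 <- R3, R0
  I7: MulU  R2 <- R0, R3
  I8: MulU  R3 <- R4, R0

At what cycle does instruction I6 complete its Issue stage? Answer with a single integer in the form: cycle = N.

cycle = 30

I1: IS=1 RO=2 EX=9 WR=10
I2: IS=11 RO=12 EX=19 WR=20  [struct: DivU busy until I1 writes@10]
I3: IS=12 RO=21 EX=23 WR=24  [RAW R4: wait I2 write@20]
I4: IS=13 RO=25 EX=28 WR=29  [RAW R0: wait I3 write@24]
I5: IS=25 RO=26 EX=28 WR=29  [struct: AddU busy until I3 writes@24]
I6: IS=30 RO=31 EX=33 WR=34  [struct: AddU busy until I5 writes@29]
I7: IS=31 RO=32 EX=35 WR=36
I8: IS=37 RO=38 EX=41 WR=42  [struct: MulU busy until I7 writes@36]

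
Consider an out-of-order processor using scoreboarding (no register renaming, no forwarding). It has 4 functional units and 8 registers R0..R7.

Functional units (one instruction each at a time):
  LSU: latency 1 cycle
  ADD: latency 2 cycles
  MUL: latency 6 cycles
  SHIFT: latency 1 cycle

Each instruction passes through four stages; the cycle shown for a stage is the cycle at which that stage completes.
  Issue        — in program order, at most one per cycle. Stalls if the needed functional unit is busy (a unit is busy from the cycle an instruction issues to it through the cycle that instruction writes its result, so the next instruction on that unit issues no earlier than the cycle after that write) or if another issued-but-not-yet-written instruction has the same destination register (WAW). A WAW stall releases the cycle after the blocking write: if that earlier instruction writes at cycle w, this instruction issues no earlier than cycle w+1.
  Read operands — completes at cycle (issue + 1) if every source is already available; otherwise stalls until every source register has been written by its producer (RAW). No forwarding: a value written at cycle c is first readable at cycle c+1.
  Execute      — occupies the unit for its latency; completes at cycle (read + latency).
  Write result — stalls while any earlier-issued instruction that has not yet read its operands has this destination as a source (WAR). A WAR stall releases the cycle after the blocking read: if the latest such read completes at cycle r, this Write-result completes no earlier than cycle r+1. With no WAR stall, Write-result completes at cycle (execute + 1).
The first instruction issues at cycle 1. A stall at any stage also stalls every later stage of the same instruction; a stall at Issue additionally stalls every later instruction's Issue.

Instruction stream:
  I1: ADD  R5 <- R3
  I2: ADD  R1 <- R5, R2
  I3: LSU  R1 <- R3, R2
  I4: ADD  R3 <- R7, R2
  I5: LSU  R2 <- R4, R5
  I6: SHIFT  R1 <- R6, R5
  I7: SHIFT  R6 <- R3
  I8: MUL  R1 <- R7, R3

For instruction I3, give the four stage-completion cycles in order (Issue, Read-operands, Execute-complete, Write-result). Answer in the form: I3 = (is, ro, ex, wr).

I3 = (11, 12, 13, 14)

1) issue 1, read 2, done 4, write 5
2) issue 6, read 7, done 9, write 10  <struct: ADD busy until I1 writes@5>
3) issue 11, read 12, done 13, write 14  <WAW R1: wait I2 write@10>
4) issue 12, read 13, done 15, write 16
5) issue 15, read 16, done 17, write 18  <struct: LSU busy until I3 writes@14>
6) issue 16, read 17, done 18, write 19
7) issue 20, read 21, done 22, write 23  <struct: SHIFT busy until I6 writes@19>
8) issue 21, read 22, done 28, write 29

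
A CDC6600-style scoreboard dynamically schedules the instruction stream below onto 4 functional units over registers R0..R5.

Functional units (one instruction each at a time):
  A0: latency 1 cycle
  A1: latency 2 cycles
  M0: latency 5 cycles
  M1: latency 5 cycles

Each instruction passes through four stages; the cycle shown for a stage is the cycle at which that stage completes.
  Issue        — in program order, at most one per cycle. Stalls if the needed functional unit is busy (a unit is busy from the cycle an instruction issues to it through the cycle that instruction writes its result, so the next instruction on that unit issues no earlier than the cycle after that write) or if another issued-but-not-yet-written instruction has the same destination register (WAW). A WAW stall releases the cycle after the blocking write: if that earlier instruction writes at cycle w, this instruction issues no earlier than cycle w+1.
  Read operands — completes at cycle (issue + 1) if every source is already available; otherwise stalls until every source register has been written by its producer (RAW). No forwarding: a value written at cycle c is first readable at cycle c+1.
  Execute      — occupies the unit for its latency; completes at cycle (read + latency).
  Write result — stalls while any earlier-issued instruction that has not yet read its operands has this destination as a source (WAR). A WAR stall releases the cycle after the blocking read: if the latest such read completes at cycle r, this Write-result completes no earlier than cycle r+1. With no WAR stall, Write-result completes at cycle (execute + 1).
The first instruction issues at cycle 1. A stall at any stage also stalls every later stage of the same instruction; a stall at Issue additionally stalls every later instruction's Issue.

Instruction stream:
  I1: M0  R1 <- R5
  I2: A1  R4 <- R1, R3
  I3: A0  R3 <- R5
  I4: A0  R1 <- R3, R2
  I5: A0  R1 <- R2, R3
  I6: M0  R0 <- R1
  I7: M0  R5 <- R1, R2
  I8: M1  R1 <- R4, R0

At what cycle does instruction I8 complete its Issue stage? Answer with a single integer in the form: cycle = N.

[1] issue I1 (M0)
[2] I1 read-ops | issue I2 (A1)
[3] issue I3 (A0)
[4] I3 read-ops
[5] I3 finished on A0
[7] I1 finished on M0
[8] I1→R1
[9] I2 read-ops
[10] I3→R3
[11] I2 finished on A1 | issue I4 (A0)
[12] I2→R4 | I4 read-ops
[13] I4 finished on A0
[14] I4→R1
[15] issue I5 (A0)
[16] I5 read-ops | issue I6 (M0)
[17] I5 finished on A0
[18] I5→R1
[19] I6 read-ops
[24] I6 finished on M0
[25] I6→R0
[26] issue I7 (M0)
[27] I7 read-ops | issue I8 (M1)
[28] I8 read-ops
[32] I7 finished on M0
[33] I7→R5 | I8 finished on M1
[34] I8→R1

cycle = 27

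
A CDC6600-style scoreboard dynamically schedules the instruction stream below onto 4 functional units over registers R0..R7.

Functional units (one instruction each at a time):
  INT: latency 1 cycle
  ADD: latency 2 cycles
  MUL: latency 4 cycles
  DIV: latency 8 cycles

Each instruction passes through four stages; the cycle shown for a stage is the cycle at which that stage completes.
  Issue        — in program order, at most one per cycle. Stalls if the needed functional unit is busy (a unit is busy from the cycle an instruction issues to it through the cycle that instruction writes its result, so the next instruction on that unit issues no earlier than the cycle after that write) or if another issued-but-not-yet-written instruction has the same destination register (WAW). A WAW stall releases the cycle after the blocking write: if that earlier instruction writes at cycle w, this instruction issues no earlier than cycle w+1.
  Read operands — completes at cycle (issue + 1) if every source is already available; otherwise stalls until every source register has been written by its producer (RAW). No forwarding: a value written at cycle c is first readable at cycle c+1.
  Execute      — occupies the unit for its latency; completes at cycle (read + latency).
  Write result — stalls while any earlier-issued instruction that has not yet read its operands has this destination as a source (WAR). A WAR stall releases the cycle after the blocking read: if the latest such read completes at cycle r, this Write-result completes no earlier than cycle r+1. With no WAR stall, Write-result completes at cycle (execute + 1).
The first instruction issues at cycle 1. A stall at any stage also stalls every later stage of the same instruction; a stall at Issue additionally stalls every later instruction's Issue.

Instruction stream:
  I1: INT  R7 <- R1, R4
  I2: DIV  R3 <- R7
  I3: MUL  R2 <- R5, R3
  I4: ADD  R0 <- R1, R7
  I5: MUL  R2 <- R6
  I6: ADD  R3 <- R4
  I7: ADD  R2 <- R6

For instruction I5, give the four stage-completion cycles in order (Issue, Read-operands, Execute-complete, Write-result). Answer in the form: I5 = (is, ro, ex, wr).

I5 = (21, 22, 26, 27)

cycle 1: I1 dispatched to INT
cycle 2: I1 operands ready, I2 dispatched to DIV
cycle 3: I1 complete, I3 dispatched to MUL
cycle 4: R7←I1, I4 dispatched to ADD
cycle 5: I2 operands ready, I4 operands ready
cycle 7: I4 complete
cycle 8: R0←I4
cycle 13: I2 complete
cycle 14: R3←I2
cycle 15: I3 operands ready
cycle 19: I3 complete
cycle 20: R2←I3
cycle 21: I5 dispatched to MUL
cycle 22: I5 operands ready, I6 dispatched to ADD
cycle 23: I6 operands ready
cycle 25: I6 complete
cycle 26: I5 complete, R3←I6
cycle 27: R2←I5
cycle 28: I7 dispatched to ADD
cycle 29: I7 operands ready
cycle 31: I7 complete
cycle 32: R2←I7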